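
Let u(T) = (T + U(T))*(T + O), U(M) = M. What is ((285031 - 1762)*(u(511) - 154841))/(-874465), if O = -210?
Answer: -43278121089/874465 ≈ -49491.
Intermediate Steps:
u(T) = 2*T*(-210 + T) (u(T) = (T + T)*(T - 210) = (2*T)*(-210 + T) = 2*T*(-210 + T))
((285031 - 1762)*(u(511) - 154841))/(-874465) = ((285031 - 1762)*(2*511*(-210 + 511) - 154841))/(-874465) = (283269*(2*511*301 - 154841))*(-1/874465) = (283269*(307622 - 154841))*(-1/874465) = (283269*152781)*(-1/874465) = 43278121089*(-1/874465) = -43278121089/874465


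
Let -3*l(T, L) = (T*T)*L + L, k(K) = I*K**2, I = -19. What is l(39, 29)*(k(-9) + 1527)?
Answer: 176552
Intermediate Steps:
k(K) = -19*K**2
l(T, L) = -L/3 - L*T**2/3 (l(T, L) = -((T*T)*L + L)/3 = -(T**2*L + L)/3 = -(L*T**2 + L)/3 = -(L + L*T**2)/3 = -L/3 - L*T**2/3)
l(39, 29)*(k(-9) + 1527) = (-1/3*29*(1 + 39**2))*(-19*(-9)**2 + 1527) = (-1/3*29*(1 + 1521))*(-19*81 + 1527) = (-1/3*29*1522)*(-1539 + 1527) = -44138/3*(-12) = 176552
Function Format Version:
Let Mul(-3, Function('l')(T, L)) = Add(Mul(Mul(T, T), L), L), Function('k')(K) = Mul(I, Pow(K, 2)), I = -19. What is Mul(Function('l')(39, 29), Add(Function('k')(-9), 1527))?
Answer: 176552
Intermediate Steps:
Function('k')(K) = Mul(-19, Pow(K, 2))
Function('l')(T, L) = Add(Mul(Rational(-1, 3), L), Mul(Rational(-1, 3), L, Pow(T, 2))) (Function('l')(T, L) = Mul(Rational(-1, 3), Add(Mul(Mul(T, T), L), L)) = Mul(Rational(-1, 3), Add(Mul(Pow(T, 2), L), L)) = Mul(Rational(-1, 3), Add(Mul(L, Pow(T, 2)), L)) = Mul(Rational(-1, 3), Add(L, Mul(L, Pow(T, 2)))) = Add(Mul(Rational(-1, 3), L), Mul(Rational(-1, 3), L, Pow(T, 2))))
Mul(Function('l')(39, 29), Add(Function('k')(-9), 1527)) = Mul(Mul(Rational(-1, 3), 29, Add(1, Pow(39, 2))), Add(Mul(-19, Pow(-9, 2)), 1527)) = Mul(Mul(Rational(-1, 3), 29, Add(1, 1521)), Add(Mul(-19, 81), 1527)) = Mul(Mul(Rational(-1, 3), 29, 1522), Add(-1539, 1527)) = Mul(Rational(-44138, 3), -12) = 176552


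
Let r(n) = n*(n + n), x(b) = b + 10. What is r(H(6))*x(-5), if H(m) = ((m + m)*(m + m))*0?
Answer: 0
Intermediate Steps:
H(m) = 0 (H(m) = ((2*m)*(2*m))*0 = (4*m**2)*0 = 0)
x(b) = 10 + b
r(n) = 2*n**2 (r(n) = n*(2*n) = 2*n**2)
r(H(6))*x(-5) = (2*0**2)*(10 - 5) = (2*0)*5 = 0*5 = 0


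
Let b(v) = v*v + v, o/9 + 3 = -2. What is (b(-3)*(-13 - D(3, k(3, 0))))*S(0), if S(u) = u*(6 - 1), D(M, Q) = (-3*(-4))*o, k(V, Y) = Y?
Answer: 0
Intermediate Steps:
o = -45 (o = -27 + 9*(-2) = -27 - 18 = -45)
D(M, Q) = -540 (D(M, Q) = -3*(-4)*(-45) = 12*(-45) = -540)
S(u) = 5*u (S(u) = u*5 = 5*u)
b(v) = v + v² (b(v) = v² + v = v + v²)
(b(-3)*(-13 - D(3, k(3, 0))))*S(0) = ((-3*(1 - 3))*(-13 - 1*(-540)))*(5*0) = ((-3*(-2))*(-13 + 540))*0 = (6*527)*0 = 3162*0 = 0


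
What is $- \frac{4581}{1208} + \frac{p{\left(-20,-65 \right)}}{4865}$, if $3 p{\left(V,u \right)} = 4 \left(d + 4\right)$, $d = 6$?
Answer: $- \frac{13362275}{3526152} \approx -3.7895$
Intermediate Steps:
$p{\left(V,u \right)} = \frac{40}{3}$ ($p{\left(V,u \right)} = \frac{4 \left(6 + 4\right)}{3} = \frac{4 \cdot 10}{3} = \frac{1}{3} \cdot 40 = \frac{40}{3}$)
$- \frac{4581}{1208} + \frac{p{\left(-20,-65 \right)}}{4865} = - \frac{4581}{1208} + \frac{40}{3 \cdot 4865} = \left(-4581\right) \frac{1}{1208} + \frac{40}{3} \cdot \frac{1}{4865} = - \frac{4581}{1208} + \frac{8}{2919} = - \frac{13362275}{3526152}$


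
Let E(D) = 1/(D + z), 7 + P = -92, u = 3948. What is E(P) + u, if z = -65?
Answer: 647471/164 ≈ 3948.0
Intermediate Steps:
P = -99 (P = -7 - 92 = -99)
E(D) = 1/(-65 + D) (E(D) = 1/(D - 65) = 1/(-65 + D))
E(P) + u = 1/(-65 - 99) + 3948 = 1/(-164) + 3948 = -1/164 + 3948 = 647471/164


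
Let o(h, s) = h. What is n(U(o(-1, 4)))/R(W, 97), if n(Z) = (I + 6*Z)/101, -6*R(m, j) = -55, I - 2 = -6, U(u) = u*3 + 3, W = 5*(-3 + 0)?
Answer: -24/5555 ≈ -0.0043204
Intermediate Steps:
W = -15 (W = 5*(-3) = -15)
U(u) = 3 + 3*u (U(u) = 3*u + 3 = 3 + 3*u)
I = -4 (I = 2 - 6 = -4)
R(m, j) = 55/6 (R(m, j) = -⅙*(-55) = 55/6)
n(Z) = -4/101 + 6*Z/101 (n(Z) = (-4 + 6*Z)/101 = (-4 + 6*Z)*(1/101) = -4/101 + 6*Z/101)
n(U(o(-1, 4)))/R(W, 97) = (-4/101 + 6*(3 + 3*(-1))/101)/(55/6) = (-4/101 + 6*(3 - 3)/101)*(6/55) = (-4/101 + (6/101)*0)*(6/55) = (-4/101 + 0)*(6/55) = -4/101*6/55 = -24/5555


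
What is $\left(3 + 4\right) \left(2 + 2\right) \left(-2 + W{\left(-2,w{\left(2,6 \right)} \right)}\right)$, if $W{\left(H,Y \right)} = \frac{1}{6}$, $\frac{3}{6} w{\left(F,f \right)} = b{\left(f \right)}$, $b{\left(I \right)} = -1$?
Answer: $- \frac{154}{3} \approx -51.333$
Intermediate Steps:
$w{\left(F,f \right)} = -2$ ($w{\left(F,f \right)} = 2 \left(-1\right) = -2$)
$W{\left(H,Y \right)} = \frac{1}{6}$
$\left(3 + 4\right) \left(2 + 2\right) \left(-2 + W{\left(-2,w{\left(2,6 \right)} \right)}\right) = \left(3 + 4\right) \left(2 + 2\right) \left(-2 + \frac{1}{6}\right) = 7 \cdot 4 \left(- \frac{11}{6}\right) = 28 \left(- \frac{11}{6}\right) = - \frac{154}{3}$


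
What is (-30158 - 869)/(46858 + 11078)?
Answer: -437/816 ≈ -0.53554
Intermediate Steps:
(-30158 - 869)/(46858 + 11078) = -31027/57936 = -31027*1/57936 = -437/816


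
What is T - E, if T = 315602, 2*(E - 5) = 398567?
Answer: 232627/2 ≈ 1.1631e+5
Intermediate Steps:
E = 398577/2 (E = 5 + (½)*398567 = 5 + 398567/2 = 398577/2 ≈ 1.9929e+5)
T - E = 315602 - 1*398577/2 = 315602 - 398577/2 = 232627/2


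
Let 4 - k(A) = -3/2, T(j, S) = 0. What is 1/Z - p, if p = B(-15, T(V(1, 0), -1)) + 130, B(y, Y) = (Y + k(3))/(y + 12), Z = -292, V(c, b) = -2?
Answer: -112277/876 ≈ -128.17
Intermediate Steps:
k(A) = 11/2 (k(A) = 4 - (-3)/2 = 4 - 1*(-3/2) = 4 + 3/2 = 11/2)
B(y, Y) = (11/2 + Y)/(12 + y) (B(y, Y) = (Y + 11/2)/(y + 12) = (11/2 + Y)/(12 + y))
p = 769/6 (p = (11/2 + 0)/(12 - 15) + 130 = (11/2)/(-3) + 130 = -1/3*11/2 + 130 = -11/6 + 130 = 769/6 ≈ 128.17)
1/Z - p = 1/(-292) - 1*769/6 = -1/292 - 769/6 = -112277/876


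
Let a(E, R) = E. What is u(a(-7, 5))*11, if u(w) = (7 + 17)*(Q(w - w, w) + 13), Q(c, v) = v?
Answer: 1584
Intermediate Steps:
u(w) = 312 + 24*w (u(w) = (7 + 17)*(w + 13) = 24*(13 + w) = 312 + 24*w)
u(a(-7, 5))*11 = (312 + 24*(-7))*11 = (312 - 168)*11 = 144*11 = 1584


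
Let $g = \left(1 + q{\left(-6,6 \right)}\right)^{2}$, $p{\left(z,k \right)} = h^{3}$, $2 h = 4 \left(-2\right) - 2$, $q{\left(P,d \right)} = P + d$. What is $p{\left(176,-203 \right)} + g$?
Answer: $-124$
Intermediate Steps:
$h = -5$ ($h = \frac{4 \left(-2\right) - 2}{2} = \frac{-8 - 2}{2} = \frac{1}{2} \left(-10\right) = -5$)
$p{\left(z,k \right)} = -125$ ($p{\left(z,k \right)} = \left(-5\right)^{3} = -125$)
$g = 1$ ($g = \left(1 + \left(-6 + 6\right)\right)^{2} = \left(1 + 0\right)^{2} = 1^{2} = 1$)
$p{\left(176,-203 \right)} + g = -125 + 1 = -124$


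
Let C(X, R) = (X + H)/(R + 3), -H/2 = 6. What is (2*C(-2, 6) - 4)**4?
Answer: 16777216/6561 ≈ 2557.1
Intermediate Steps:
H = -12 (H = -2*6 = -12)
C(X, R) = (-12 + X)/(3 + R) (C(X, R) = (X - 12)/(R + 3) = (-12 + X)/(3 + R))
(2*C(-2, 6) - 4)**4 = (2*((-12 - 2)/(3 + 6)) - 4)**4 = (2*(-14/9) - 4)**4 = (-28/9 - 4)**4 = (-64/9)**4 = 16777216/6561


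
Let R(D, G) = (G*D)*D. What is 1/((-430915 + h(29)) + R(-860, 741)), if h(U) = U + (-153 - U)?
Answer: 1/547612532 ≈ 1.8261e-9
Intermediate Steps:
h(U) = -153
R(D, G) = G*D**2 (R(D, G) = (D*G)*D = G*D**2)
1/((-430915 + h(29)) + R(-860, 741)) = 1/((-430915 - 153) + 741*(-860)**2) = 1/(-431068 + 741*739600) = 1/(-431068 + 548043600) = 1/547612532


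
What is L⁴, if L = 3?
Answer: 81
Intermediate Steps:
L⁴ = 3⁴ = 81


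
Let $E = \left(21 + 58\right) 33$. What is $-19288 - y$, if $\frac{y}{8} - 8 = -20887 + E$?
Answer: $126888$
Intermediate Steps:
$E = 2607$ ($E = 79 \cdot 33 = 2607$)
$y = -146176$ ($y = 64 + 8 \left(-20887 + 2607\right) = 64 + 8 \left(-18280\right) = 64 - 146240 = -146176$)
$-19288 - y = -19288 - -146176 = -19288 + 146176 = 126888$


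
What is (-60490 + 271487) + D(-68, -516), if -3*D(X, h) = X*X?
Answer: 628367/3 ≈ 2.0946e+5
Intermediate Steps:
D(X, h) = -X²/3 (D(X, h) = -X*X/3 = -X²/3)
(-60490 + 271487) + D(-68, -516) = (-60490 + 271487) - ⅓*(-68)² = 210997 - ⅓*4624 = 210997 - 4624/3 = 628367/3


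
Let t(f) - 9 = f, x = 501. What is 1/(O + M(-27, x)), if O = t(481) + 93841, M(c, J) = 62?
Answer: 1/94393 ≈ 1.0594e-5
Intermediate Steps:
t(f) = 9 + f
O = 94331 (O = (9 + 481) + 93841 = 490 + 93841 = 94331)
1/(O + M(-27, x)) = 1/(94331 + 62) = 1/94393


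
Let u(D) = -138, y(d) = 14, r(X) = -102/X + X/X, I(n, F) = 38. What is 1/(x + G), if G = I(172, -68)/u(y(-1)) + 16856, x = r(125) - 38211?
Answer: -8625/184187663 ≈ -4.6827e-5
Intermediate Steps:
r(X) = 1 - 102/X (r(X) = -102/X + 1 = 1 - 102/X)
x = -4776352/125 (x = (-102 + 125)/125 - 38211 = (1/125)*23 - 38211 = 23/125 - 38211 = -4776352/125 ≈ -38211.)
G = 1163045/69 (G = 38/(-138) + 16856 = 38*(-1/138) + 16856 = -19/69 + 16856 = 1163045/69 ≈ 16856.)
1/(x + G) = 1/(-4776352/125 + 1163045/69) = 1/(-184187663/8625) = -8625/184187663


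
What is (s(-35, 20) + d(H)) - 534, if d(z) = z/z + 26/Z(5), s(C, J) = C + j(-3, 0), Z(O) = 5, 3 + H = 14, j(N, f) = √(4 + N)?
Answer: -2809/5 ≈ -561.80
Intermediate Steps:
H = 11 (H = -3 + 14 = 11)
s(C, J) = 1 + C (s(C, J) = C + √(4 - 3) = C + √1 = C + 1 = 1 + C)
d(z) = 31/5 (d(z) = z/z + 26/5 = 1 + 26*(⅕) = 1 + 26/5 = 31/5)
(s(-35, 20) + d(H)) - 534 = ((1 - 35) + 31/5) - 534 = (-34 + 31/5) - 534 = -139/5 - 534 = -2809/5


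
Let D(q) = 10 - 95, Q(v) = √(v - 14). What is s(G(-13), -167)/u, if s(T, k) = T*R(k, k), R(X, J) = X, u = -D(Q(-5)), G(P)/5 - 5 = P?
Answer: 1336/17 ≈ 78.588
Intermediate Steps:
Q(v) = √(-14 + v)
D(q) = -85
G(P) = 25 + 5*P
u = 85 (u = -1*(-85) = 85)
s(T, k) = T*k
s(G(-13), -167)/u = ((25 + 5*(-13))*(-167))/85 = ((25 - 65)*(-167))*(1/85) = -40*(-167)*(1/85) = 6680*(1/85) = 1336/17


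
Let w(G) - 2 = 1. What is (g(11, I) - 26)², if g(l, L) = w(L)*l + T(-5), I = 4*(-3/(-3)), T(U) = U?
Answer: 4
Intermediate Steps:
w(G) = 3 (w(G) = 2 + 1 = 3)
I = 4 (I = 4*(-3*(-⅓)) = 4*1 = 4)
g(l, L) = -5 + 3*l (g(l, L) = 3*l - 5 = -5 + 3*l)
(g(11, I) - 26)² = ((-5 + 3*11) - 26)² = ((-5 + 33) - 26)² = (28 - 26)² = 2² = 4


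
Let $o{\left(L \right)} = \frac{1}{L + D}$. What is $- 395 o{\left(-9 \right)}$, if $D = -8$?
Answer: $\frac{395}{17} \approx 23.235$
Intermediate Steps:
$o{\left(L \right)} = \frac{1}{-8 + L}$ ($o{\left(L \right)} = \frac{1}{L - 8} = \frac{1}{-8 + L}$)
$- 395 o{\left(-9 \right)} = - \frac{395}{-8 - 9} = - \frac{395}{-17} = \left(-395\right) \left(- \frac{1}{17}\right) = \frac{395}{17}$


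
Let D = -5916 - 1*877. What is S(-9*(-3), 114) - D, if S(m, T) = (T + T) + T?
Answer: 7135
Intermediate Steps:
S(m, T) = 3*T (S(m, T) = 2*T + T = 3*T)
D = -6793 (D = -5916 - 877 = -6793)
S(-9*(-3), 114) - D = 3*114 - 1*(-6793) = 342 + 6793 = 7135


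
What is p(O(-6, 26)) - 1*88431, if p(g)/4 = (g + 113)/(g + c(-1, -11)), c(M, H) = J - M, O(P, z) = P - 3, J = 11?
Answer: -264877/3 ≈ -88292.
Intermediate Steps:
O(P, z) = -3 + P
c(M, H) = 11 - M
p(g) = 4*(113 + g)/(12 + g) (p(g) = 4*((g + 113)/(g + (11 - 1*(-1)))) = 4*((113 + g)/(g + (11 + 1))) = 4*((113 + g)/(g + 12)) = 4*((113 + g)/(12 + g)) = 4*(113 + g)/(12 + g))
p(O(-6, 26)) - 1*88431 = 4*(113 + (-3 - 6))/(12 + (-3 - 6)) - 1*88431 = 4*(113 - 9)/(12 - 9) - 88431 = 4*104/3 - 88431 = 4*(⅓)*104 - 88431 = 416/3 - 88431 = -264877/3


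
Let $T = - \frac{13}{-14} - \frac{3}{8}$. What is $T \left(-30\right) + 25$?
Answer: $\frac{235}{28} \approx 8.3929$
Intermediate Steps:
$T = \frac{31}{56}$ ($T = \left(-13\right) \left(- \frac{1}{14}\right) - \frac{3}{8} = \frac{13}{14} - \frac{3}{8} = \frac{31}{56} \approx 0.55357$)
$T \left(-30\right) + 25 = \frac{31}{56} \left(-30\right) + 25 = - \frac{465}{28} + 25 = \frac{235}{28}$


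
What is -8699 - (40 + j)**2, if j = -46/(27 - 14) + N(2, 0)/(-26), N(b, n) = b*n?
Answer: -1694807/169 ≈ -10028.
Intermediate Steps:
j = -46/13 (j = -46/(27 - 14) + (2*0)/(-26) = -46/13 + 0*(-1/26) = -46*1/13 + 0 = -46/13 + 0 = -46/13 ≈ -3.5385)
-8699 - (40 + j)**2 = -8699 - (40 - 46/13)**2 = -8699 - (474/13)**2 = -8699 - 1*224676/169 = -8699 - 224676/169 = -1694807/169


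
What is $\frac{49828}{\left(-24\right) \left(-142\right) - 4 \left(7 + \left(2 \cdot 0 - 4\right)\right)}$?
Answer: $\frac{12457}{849} \approx 14.673$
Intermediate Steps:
$\frac{49828}{\left(-24\right) \left(-142\right) - 4 \left(7 + \left(2 \cdot 0 - 4\right)\right)} = \frac{49828}{3408 - 4 \left(7 + \left(0 - 4\right)\right)} = \frac{49828}{3408 - 4 \left(7 - 4\right)} = \frac{49828}{3408 - 12} = \frac{49828}{3396} = 49828 \cdot \frac{1}{3396} = \frac{12457}{849}$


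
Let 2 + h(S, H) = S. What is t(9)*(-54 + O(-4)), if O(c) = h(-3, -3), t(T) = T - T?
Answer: 0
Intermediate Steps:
t(T) = 0
h(S, H) = -2 + S
O(c) = -5 (O(c) = -2 - 3 = -5)
t(9)*(-54 + O(-4)) = 0*(-54 - 5) = 0*(-59) = 0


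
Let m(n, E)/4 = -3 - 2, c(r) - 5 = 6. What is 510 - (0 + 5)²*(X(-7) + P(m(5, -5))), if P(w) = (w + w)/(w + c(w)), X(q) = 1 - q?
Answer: 1790/9 ≈ 198.89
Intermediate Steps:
c(r) = 11 (c(r) = 5 + 6 = 11)
m(n, E) = -20 (m(n, E) = 4*(-3 - 2) = 4*(-5) = -20)
P(w) = 2*w/(11 + w) (P(w) = (w + w)/(w + 11) = (2*w)/(11 + w) = 2*w/(11 + w))
510 - (0 + 5)²*(X(-7) + P(m(5, -5))) = 510 - (0 + 5)²*((1 - 1*(-7)) + 2*(-20)/(11 - 20)) = 510 - 5²*((1 + 7) + 2*(-20)/(-9)) = 510 - 25*(8 + 2*(-20)*(-⅑)) = 510 - 25*(8 + 40/9) = 510 - 25*112/9 = 510 - 1*2800/9 = 510 - 2800/9 = 1790/9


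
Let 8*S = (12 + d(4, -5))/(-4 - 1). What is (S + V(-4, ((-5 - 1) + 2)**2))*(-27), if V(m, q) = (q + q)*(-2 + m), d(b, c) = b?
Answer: 25974/5 ≈ 5194.8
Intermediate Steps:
S = -2/5 (S = ((12 + 4)/(-4 - 1))/8 = (16/(-5))/8 = (16*(-1/5))/8 = (1/8)*(-16/5) = -2/5 ≈ -0.40000)
V(m, q) = 2*q*(-2 + m) (V(m, q) = (2*q)*(-2 + m) = 2*q*(-2 + m))
(S + V(-4, ((-5 - 1) + 2)**2))*(-27) = (-2/5 + 2*((-5 - 1) + 2)**2*(-2 - 4))*(-27) = (-2/5 + 2*(-6 + 2)**2*(-6))*(-27) = (-2/5 + 2*(-4)**2*(-6))*(-27) = (-2/5 + 2*16*(-6))*(-27) = (-2/5 - 192)*(-27) = -962/5*(-27) = 25974/5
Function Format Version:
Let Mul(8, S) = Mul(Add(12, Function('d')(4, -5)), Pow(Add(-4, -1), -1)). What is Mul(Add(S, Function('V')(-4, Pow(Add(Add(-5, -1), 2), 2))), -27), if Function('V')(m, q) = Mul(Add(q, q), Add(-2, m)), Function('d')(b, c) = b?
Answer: Rational(25974, 5) ≈ 5194.8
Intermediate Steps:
S = Rational(-2, 5) (S = Mul(Rational(1, 8), Mul(Add(12, 4), Pow(Add(-4, -1), -1))) = Mul(Rational(1, 8), Mul(16, Pow(-5, -1))) = Mul(Rational(1, 8), Mul(16, Rational(-1, 5))) = Mul(Rational(1, 8), Rational(-16, 5)) = Rational(-2, 5) ≈ -0.40000)
Function('V')(m, q) = Mul(2, q, Add(-2, m)) (Function('V')(m, q) = Mul(Mul(2, q), Add(-2, m)) = Mul(2, q, Add(-2, m)))
Mul(Add(S, Function('V')(-4, Pow(Add(Add(-5, -1), 2), 2))), -27) = Mul(Add(Rational(-2, 5), Mul(2, Pow(Add(Add(-5, -1), 2), 2), Add(-2, -4))), -27) = Mul(Add(Rational(-2, 5), Mul(2, Pow(Add(-6, 2), 2), -6)), -27) = Mul(Add(Rational(-2, 5), Mul(2, Pow(-4, 2), -6)), -27) = Mul(Add(Rational(-2, 5), Mul(2, 16, -6)), -27) = Mul(Add(Rational(-2, 5), -192), -27) = Mul(Rational(-962, 5), -27) = Rational(25974, 5)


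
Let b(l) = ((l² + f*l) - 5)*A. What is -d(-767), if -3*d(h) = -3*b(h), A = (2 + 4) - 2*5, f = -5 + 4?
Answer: 2356204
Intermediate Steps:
f = -1
A = -4 (A = 6 - 10 = -4)
b(l) = 20 - 4*l² + 4*l (b(l) = ((l² - l) - 5)*(-4) = (-5 + l² - l)*(-4) = 20 - 4*l² + 4*l)
d(h) = 20 - 4*h² + 4*h (d(h) = -(-1)*(20 - 4*h² + 4*h) = -(-60 - 12*h + 12*h²)/3 = 20 - 4*h² + 4*h)
-d(-767) = -(20 - 4*(-767)² + 4*(-767)) = -(20 - 4*588289 - 3068) = -(20 - 2353156 - 3068) = -1*(-2356204) = 2356204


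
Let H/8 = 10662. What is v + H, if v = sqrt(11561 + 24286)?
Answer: 85296 + 3*sqrt(3983) ≈ 85485.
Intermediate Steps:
H = 85296 (H = 8*10662 = 85296)
v = 3*sqrt(3983) (v = sqrt(35847) = 3*sqrt(3983) ≈ 189.33)
v + H = 3*sqrt(3983) + 85296 = 85296 + 3*sqrt(3983)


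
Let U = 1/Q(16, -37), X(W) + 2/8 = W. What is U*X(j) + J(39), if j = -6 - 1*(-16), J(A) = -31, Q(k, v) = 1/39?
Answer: 1397/4 ≈ 349.25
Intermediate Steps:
Q(k, v) = 1/39
j = 10 (j = -6 + 16 = 10)
X(W) = -¼ + W
U = 39 (U = 1/(1/39) = 39)
U*X(j) + J(39) = 39*(-¼ + 10) - 31 = 39*(39/4) - 31 = 1521/4 - 31 = 1397/4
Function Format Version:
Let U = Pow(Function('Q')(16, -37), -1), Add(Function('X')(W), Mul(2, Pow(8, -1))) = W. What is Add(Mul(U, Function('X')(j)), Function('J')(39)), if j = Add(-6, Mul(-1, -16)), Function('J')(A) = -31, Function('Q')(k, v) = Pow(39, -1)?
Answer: Rational(1397, 4) ≈ 349.25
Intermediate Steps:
Function('Q')(k, v) = Rational(1, 39)
j = 10 (j = Add(-6, 16) = 10)
Function('X')(W) = Add(Rational(-1, 4), W)
U = 39 (U = Pow(Rational(1, 39), -1) = 39)
Add(Mul(U, Function('X')(j)), Function('J')(39)) = Add(Mul(39, Add(Rational(-1, 4), 10)), -31) = Add(Mul(39, Rational(39, 4)), -31) = Add(Rational(1521, 4), -31) = Rational(1397, 4)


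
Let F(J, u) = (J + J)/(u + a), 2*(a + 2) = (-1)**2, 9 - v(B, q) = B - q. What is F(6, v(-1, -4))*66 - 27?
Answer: 149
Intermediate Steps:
v(B, q) = 9 + q - B (v(B, q) = 9 - (B - q) = 9 + (q - B) = 9 + q - B)
a = -3/2 (a = -2 + (1/2)*(-1)**2 = -2 + (1/2)*1 = -2 + 1/2 = -3/2 ≈ -1.5000)
F(J, u) = 2*J/(-3/2 + u) (F(J, u) = (J + J)/(u - 3/2) = (2*J)/(-3/2 + u) = 2*J/(-3/2 + u))
F(6, v(-1, -4))*66 - 27 = (4*6/(-3 + 2*(9 - 4 - 1*(-1))))*66 - 27 = (4*6/(-3 + 2*(9 - 4 + 1)))*66 - 27 = (4*6/(-3 + 2*6))*66 - 27 = (4*6/(-3 + 12))*66 - 27 = (4*6/9)*66 - 27 = (4*6*(1/9))*66 - 27 = (8/3)*66 - 27 = 176 - 27 = 149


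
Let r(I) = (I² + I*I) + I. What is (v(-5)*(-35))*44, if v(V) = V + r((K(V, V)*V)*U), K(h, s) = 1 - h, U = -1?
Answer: -2810500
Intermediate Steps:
r(I) = I + 2*I² (r(I) = (I² + I²) + I = 2*I² + I = I + 2*I²)
v(V) = V - V*(1 - V)*(1 - 2*V*(1 - V)) (v(V) = V + (((1 - V)*V)*(-1))*(1 + 2*(((1 - V)*V)*(-1))) = V + ((V*(1 - V))*(-1))*(1 + 2*((V*(1 - V))*(-1))) = V + (-V*(1 - V))*(1 + 2*(-V*(1 - V))) = V + (-V*(1 - V))*(1 - 2*V*(1 - V)) = V - V*(1 - V)*(1 - 2*V*(1 - V)))
(v(-5)*(-35))*44 = (((-5)²*(3 - 4*(-5) + 2*(-5)²))*(-35))*44 = ((25*(3 + 20 + 2*25))*(-35))*44 = ((25*(3 + 20 + 50))*(-35))*44 = ((25*73)*(-35))*44 = (1825*(-35))*44 = -63875*44 = -2810500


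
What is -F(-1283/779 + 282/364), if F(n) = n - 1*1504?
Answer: 213357779/141778 ≈ 1504.9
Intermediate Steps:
F(n) = -1504 + n (F(n) = n - 1504 = -1504 + n)
-F(-1283/779 + 282/364) = -(-1504 + (-1283/779 + 282/364)) = -(-1504 + (-1283*1/779 + 282*(1/364))) = -(-1504 + (-1283/779 + 141/182)) = -(-1504 - 123667/141778) = -1*(-213357779/141778) = 213357779/141778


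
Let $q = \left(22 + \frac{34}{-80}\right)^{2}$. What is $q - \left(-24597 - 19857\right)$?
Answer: $\frac{71871169}{1600} \approx 44920.0$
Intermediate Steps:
$q = \frac{744769}{1600}$ ($q = \left(22 + 34 \left(- \frac{1}{80}\right)\right)^{2} = \left(22 - \frac{17}{40}\right)^{2} = \left(\frac{863}{40}\right)^{2} = \frac{744769}{1600} \approx 465.48$)
$q - \left(-24597 - 19857\right) = \frac{744769}{1600} - \left(-24597 - 19857\right) = \frac{744769}{1600} - -44454 = \frac{744769}{1600} + 44454 = \frac{71871169}{1600}$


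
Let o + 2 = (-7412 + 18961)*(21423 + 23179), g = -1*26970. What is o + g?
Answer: 515081526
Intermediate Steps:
g = -26970
o = 515108496 (o = -2 + (-7412 + 18961)*(21423 + 23179) = -2 + 11549*44602 = -2 + 515108498 = 515108496)
o + g = 515108496 - 26970 = 515081526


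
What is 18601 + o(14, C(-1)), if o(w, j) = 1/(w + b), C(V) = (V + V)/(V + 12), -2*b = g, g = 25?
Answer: 55805/3 ≈ 18602.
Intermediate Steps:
b = -25/2 (b = -½*25 = -25/2 ≈ -12.500)
C(V) = 2*V/(12 + V) (C(V) = (2*V)/(12 + V) = 2*V/(12 + V))
o(w, j) = 1/(-25/2 + w) (o(w, j) = 1/(w - 25/2) = 1/(-25/2 + w))
18601 + o(14, C(-1)) = 18601 + 2/(-25 + 2*14) = 18601 + 2/(-25 + 28) = 18601 + 2/3 = 18601 + 2*(⅓) = 18601 + ⅔ = 55805/3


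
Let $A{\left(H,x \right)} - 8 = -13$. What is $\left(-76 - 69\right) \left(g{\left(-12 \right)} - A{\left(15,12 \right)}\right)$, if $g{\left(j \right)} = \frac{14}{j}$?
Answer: $- \frac{3335}{6} \approx -555.83$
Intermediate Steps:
$A{\left(H,x \right)} = -5$ ($A{\left(H,x \right)} = 8 - 13 = -5$)
$\left(-76 - 69\right) \left(g{\left(-12 \right)} - A{\left(15,12 \right)}\right) = \left(-76 - 69\right) \left(\frac{14}{-12} - -5\right) = \left(-76 - 69\right) \left(14 \left(- \frac{1}{12}\right) + 5\right) = - 145 \left(- \frac{7}{6} + 5\right) = \left(-145\right) \frac{23}{6} = - \frac{3335}{6}$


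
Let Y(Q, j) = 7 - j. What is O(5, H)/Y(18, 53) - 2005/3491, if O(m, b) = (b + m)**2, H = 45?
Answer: -4409865/80293 ≈ -54.922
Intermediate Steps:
O(5, H)/Y(18, 53) - 2005/3491 = (45 + 5)**2/(7 - 1*53) - 2005/3491 = 50**2/(7 - 53) - 2005*1/3491 = 2500/(-46) - 2005/3491 = 2500*(-1/46) - 2005/3491 = -1250/23 - 2005/3491 = -4409865/80293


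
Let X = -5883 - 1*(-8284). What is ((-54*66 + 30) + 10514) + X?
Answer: 9381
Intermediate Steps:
X = 2401 (X = -5883 + 8284 = 2401)
((-54*66 + 30) + 10514) + X = ((-54*66 + 30) + 10514) + 2401 = ((-3564 + 30) + 10514) + 2401 = (-3534 + 10514) + 2401 = 6980 + 2401 = 9381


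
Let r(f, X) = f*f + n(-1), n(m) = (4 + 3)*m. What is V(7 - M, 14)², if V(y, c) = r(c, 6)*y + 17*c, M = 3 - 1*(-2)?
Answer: 379456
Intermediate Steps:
M = 5 (M = 3 + 2 = 5)
n(m) = 7*m
r(f, X) = -7 + f² (r(f, X) = f*f + 7*(-1) = f² - 7 = -7 + f²)
V(y, c) = 17*c + y*(-7 + c²) (V(y, c) = (-7 + c²)*y + 17*c = y*(-7 + c²) + 17*c = 17*c + y*(-7 + c²))
V(7 - M, 14)² = (17*14 + (7 - 1*5)*(-7 + 14²))² = (238 + (7 - 5)*(-7 + 196))² = (238 + 2*189)² = (238 + 378)² = 616² = 379456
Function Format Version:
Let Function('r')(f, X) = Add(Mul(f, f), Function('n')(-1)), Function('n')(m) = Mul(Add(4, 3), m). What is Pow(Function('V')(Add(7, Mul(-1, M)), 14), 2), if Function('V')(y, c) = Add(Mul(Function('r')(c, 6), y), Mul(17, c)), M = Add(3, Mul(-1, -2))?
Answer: 379456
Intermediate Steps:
M = 5 (M = Add(3, 2) = 5)
Function('n')(m) = Mul(7, m)
Function('r')(f, X) = Add(-7, Pow(f, 2)) (Function('r')(f, X) = Add(Mul(f, f), Mul(7, -1)) = Add(Pow(f, 2), -7) = Add(-7, Pow(f, 2)))
Function('V')(y, c) = Add(Mul(17, c), Mul(y, Add(-7, Pow(c, 2)))) (Function('V')(y, c) = Add(Mul(Add(-7, Pow(c, 2)), y), Mul(17, c)) = Add(Mul(y, Add(-7, Pow(c, 2))), Mul(17, c)) = Add(Mul(17, c), Mul(y, Add(-7, Pow(c, 2)))))
Pow(Function('V')(Add(7, Mul(-1, M)), 14), 2) = Pow(Add(Mul(17, 14), Mul(Add(7, Mul(-1, 5)), Add(-7, Pow(14, 2)))), 2) = Pow(Add(238, Mul(Add(7, -5), Add(-7, 196))), 2) = Pow(Add(238, Mul(2, 189)), 2) = Pow(Add(238, 378), 2) = Pow(616, 2) = 379456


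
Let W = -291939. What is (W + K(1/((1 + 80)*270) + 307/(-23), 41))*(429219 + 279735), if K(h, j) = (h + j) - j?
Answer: -17352234091048663/83835 ≈ -2.0698e+11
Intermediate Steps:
K(h, j) = h
(W + K(1/((1 + 80)*270) + 307/(-23), 41))*(429219 + 279735) = (-291939 + (1/((1 + 80)*270) + 307/(-23)))*(429219 + 279735) = (-291939 + ((1/270)/81 + 307*(-1/23)))*708954 = (-291939 + ((1/81)*(1/270) - 307/23))*708954 = (-291939 + (1/21870 - 307/23))*708954 = (-291939 - 6714067/503010)*708954 = -146854950457/503010*708954 = -17352234091048663/83835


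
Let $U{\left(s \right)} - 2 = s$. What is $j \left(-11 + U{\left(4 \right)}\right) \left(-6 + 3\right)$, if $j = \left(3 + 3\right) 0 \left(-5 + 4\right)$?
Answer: $0$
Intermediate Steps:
$U{\left(s \right)} = 2 + s$
$j = 0$ ($j = 6 \cdot 0 \left(-1\right) = 6 \cdot 0 = 0$)
$j \left(-11 + U{\left(4 \right)}\right) \left(-6 + 3\right) = 0 \left(-11 + \left(2 + 4\right)\right) \left(-6 + 3\right) = 0 \left(-11 + 6\right) \left(-3\right) = 0 \left(\left(-5\right) \left(-3\right)\right) = 0 \cdot 15 = 0$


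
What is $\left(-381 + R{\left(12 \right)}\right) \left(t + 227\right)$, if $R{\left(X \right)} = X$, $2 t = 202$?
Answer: $-121032$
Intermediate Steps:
$t = 101$ ($t = \frac{1}{2} \cdot 202 = 101$)
$\left(-381 + R{\left(12 \right)}\right) \left(t + 227\right) = \left(-381 + 12\right) \left(101 + 227\right) = \left(-369\right) 328 = -121032$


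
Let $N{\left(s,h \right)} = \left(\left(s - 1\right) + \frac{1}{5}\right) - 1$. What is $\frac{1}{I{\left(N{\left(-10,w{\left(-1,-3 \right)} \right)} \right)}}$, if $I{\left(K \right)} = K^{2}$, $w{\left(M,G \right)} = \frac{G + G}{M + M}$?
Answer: $\frac{25}{3481} \approx 0.0071818$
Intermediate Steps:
$w{\left(M,G \right)} = \frac{G}{M}$ ($w{\left(M,G \right)} = \frac{2 G}{2 M} = 2 G \frac{1}{2 M} = \frac{G}{M}$)
$N{\left(s,h \right)} = - \frac{9}{5} + s$ ($N{\left(s,h \right)} = \left(\left(s - 1\right) + \frac{1}{5}\right) - 1 = \left(\left(-1 + s\right) + \frac{1}{5}\right) - 1 = \left(- \frac{4}{5} + s\right) - 1 = - \frac{9}{5} + s$)
$\frac{1}{I{\left(N{\left(-10,w{\left(-1,-3 \right)} \right)} \right)}} = \frac{1}{\left(- \frac{9}{5} - 10\right)^{2}} = \frac{1}{\left(- \frac{59}{5}\right)^{2}} = \frac{1}{\frac{3481}{25}} = \frac{25}{3481}$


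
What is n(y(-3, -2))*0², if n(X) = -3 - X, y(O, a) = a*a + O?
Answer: 0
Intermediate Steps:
y(O, a) = O + a² (y(O, a) = a² + O = O + a²)
n(y(-3, -2))*0² = (-3 - (-3 + (-2)²))*0² = (-3 - (-3 + 4))*0 = (-3 - 1*1)*0 = (-3 - 1)*0 = -4*0 = 0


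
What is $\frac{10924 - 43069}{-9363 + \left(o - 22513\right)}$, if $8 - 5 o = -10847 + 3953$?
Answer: $\frac{53575}{50826} \approx 1.0541$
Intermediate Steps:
$o = \frac{6902}{5}$ ($o = \frac{8}{5} - \frac{-10847 + 3953}{5} = \frac{8}{5} - - \frac{6894}{5} = \frac{8}{5} + \frac{6894}{5} = \frac{6902}{5} \approx 1380.4$)
$\frac{10924 - 43069}{-9363 + \left(o - 22513\right)} = \frac{10924 - 43069}{-9363 + \left(\frac{6902}{5} - 22513\right)} = - \frac{32145}{-9363 - \frac{105663}{5}} = - \frac{32145}{- \frac{152478}{5}} = \left(-32145\right) \left(- \frac{5}{152478}\right) = \frac{53575}{50826}$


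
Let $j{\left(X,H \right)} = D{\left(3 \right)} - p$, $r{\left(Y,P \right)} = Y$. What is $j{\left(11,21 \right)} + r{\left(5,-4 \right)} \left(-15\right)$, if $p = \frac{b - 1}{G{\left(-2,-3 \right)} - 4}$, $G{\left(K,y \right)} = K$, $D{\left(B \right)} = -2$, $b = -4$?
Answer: $- \frac{467}{6} \approx -77.833$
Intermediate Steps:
$p = \frac{5}{6}$ ($p = \frac{-4 - 1}{-2 - 4} = - \frac{5}{-6} = \left(-5\right) \left(- \frac{1}{6}\right) = \frac{5}{6} \approx 0.83333$)
$j{\left(X,H \right)} = - \frac{17}{6}$ ($j{\left(X,H \right)} = -2 - \frac{5}{6} = - \frac{17}{6}$)
$j{\left(11,21 \right)} + r{\left(5,-4 \right)} \left(-15\right) = - \frac{17}{6} + 5 \left(-15\right) = - \frac{17}{6} - 75 = - \frac{467}{6}$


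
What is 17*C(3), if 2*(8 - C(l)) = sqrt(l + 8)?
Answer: 136 - 17*sqrt(11)/2 ≈ 107.81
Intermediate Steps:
C(l) = 8 - sqrt(8 + l)/2 (C(l) = 8 - sqrt(l + 8)/2 = 8 - sqrt(8 + l)/2)
17*C(3) = 17*(8 - sqrt(8 + 3)/2) = 17*(8 - sqrt(11)/2) = 136 - 17*sqrt(11)/2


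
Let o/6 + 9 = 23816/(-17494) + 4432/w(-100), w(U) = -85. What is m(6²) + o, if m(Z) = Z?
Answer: -252056214/743495 ≈ -339.02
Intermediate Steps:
o = -278822034/743495 (o = -54 + 6*(23816/(-17494) + 4432/(-85)) = -54 + 6*(23816*(-1/17494) + 4432*(-1/85)) = -54 + 6*(-11908/8747 - 4432/85) = -54 + 6*(-39778884/743495) = -54 - 238673304/743495 = -278822034/743495 ≈ -375.02)
m(6²) + o = 6² - 278822034/743495 = 36 - 278822034/743495 = -252056214/743495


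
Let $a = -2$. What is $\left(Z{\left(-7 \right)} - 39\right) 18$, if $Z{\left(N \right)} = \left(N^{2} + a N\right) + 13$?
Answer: $666$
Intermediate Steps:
$Z{\left(N \right)} = 13 + N^{2} - 2 N$ ($Z{\left(N \right)} = \left(N^{2} - 2 N\right) + 13 = 13 + N^{2} - 2 N$)
$\left(Z{\left(-7 \right)} - 39\right) 18 = \left(\left(13 + \left(-7\right)^{2} - -14\right) - 39\right) 18 = \left(\left(13 + 49 + 14\right) - 39\right) 18 = \left(76 - 39\right) 18 = 37 \cdot 18 = 666$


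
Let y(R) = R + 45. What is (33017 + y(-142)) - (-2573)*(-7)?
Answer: 14909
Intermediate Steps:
y(R) = 45 + R
(33017 + y(-142)) - (-2573)*(-7) = (33017 + (45 - 142)) - (-2573)*(-7) = (33017 - 97) - 1*18011 = 32920 - 18011 = 14909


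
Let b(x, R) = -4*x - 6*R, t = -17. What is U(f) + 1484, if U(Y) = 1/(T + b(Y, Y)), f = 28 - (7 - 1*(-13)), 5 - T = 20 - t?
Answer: 166207/112 ≈ 1484.0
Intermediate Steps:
b(x, R) = -6*R - 4*x
T = -32 (T = 5 - (20 - 1*(-17)) = 5 - (20 + 17) = 5 - 1*37 = 5 - 37 = -32)
f = 8 (f = 28 - (7 + 13) = 28 - 1*20 = 28 - 20 = 8)
U(Y) = 1/(-32 - 10*Y) (U(Y) = 1/(-32 + (-6*Y - 4*Y)) = 1/(-32 - 10*Y))
U(f) + 1484 = -1/(32 + 10*8) + 1484 = -1/(32 + 80) + 1484 = -1/112 + 1484 = 166207/112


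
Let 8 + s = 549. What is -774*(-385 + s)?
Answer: -120744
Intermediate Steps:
s = 541 (s = -8 + 549 = 541)
-774*(-385 + s) = -774*(-385 + 541) = -774*156 = -120744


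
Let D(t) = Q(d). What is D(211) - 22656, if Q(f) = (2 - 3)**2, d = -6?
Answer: -22655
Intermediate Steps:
Q(f) = 1 (Q(f) = (-1)**2 = 1)
D(t) = 1
D(211) - 22656 = 1 - 22656 = -22655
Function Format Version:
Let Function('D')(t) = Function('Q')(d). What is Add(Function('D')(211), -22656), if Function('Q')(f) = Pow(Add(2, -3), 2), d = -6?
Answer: -22655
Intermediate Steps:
Function('Q')(f) = 1 (Function('Q')(f) = Pow(-1, 2) = 1)
Function('D')(t) = 1
Add(Function('D')(211), -22656) = Add(1, -22656) = -22655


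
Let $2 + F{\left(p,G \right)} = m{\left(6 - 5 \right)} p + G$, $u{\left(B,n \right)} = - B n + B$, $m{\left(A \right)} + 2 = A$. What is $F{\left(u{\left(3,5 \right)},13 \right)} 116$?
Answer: $2668$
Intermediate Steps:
$m{\left(A \right)} = -2 + A$
$u{\left(B,n \right)} = B - B n$ ($u{\left(B,n \right)} = - B n + B = B - B n$)
$F{\left(p,G \right)} = -2 + G - p$ ($F{\left(p,G \right)} = -2 + \left(\left(-2 + \left(6 - 5\right)\right) p + G\right) = -2 + \left(\left(-2 + 1\right) p + G\right) = -2 + \left(- p + G\right) = -2 + \left(G - p\right) = -2 + G - p$)
$F{\left(u{\left(3,5 \right)},13 \right)} 116 = \left(-2 + 13 - 3 \left(1 - 5\right)\right) 116 = \left(-2 + 13 - 3 \left(-4\right)\right) 116 = \left(-2 + 13 - -12\right) 116 = \left(-2 + 13 + 12\right) 116 = 23 \cdot 116 = 2668$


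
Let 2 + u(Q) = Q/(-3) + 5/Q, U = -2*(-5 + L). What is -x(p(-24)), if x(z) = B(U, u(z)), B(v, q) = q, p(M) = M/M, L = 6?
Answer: -8/3 ≈ -2.6667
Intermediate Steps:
U = -2 (U = -2*(-5 + 6) = -2*1 = -2)
u(Q) = -2 + 5/Q - Q/3 (u(Q) = -2 + (Q/(-3) + 5/Q) = -2 + (Q*(-⅓) + 5/Q) = -2 + (-Q/3 + 5/Q) = -2 + (5/Q - Q/3) = -2 + 5/Q - Q/3)
p(M) = 1
x(z) = -2 + 5/z - z/3
-x(p(-24)) = -(-2 + 5/1 - ⅓*1) = -(-2 + 5*1 - ⅓) = -(-2 + 5 - ⅓) = -1*8/3 = -8/3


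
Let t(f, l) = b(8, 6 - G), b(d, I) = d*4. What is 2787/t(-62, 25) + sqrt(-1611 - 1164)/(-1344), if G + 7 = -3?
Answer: 2787/32 - 5*I*sqrt(111)/1344 ≈ 87.094 - 0.039195*I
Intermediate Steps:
G = -10 (G = -7 - 3 = -10)
b(d, I) = 4*d
t(f, l) = 32 (t(f, l) = 4*8 = 32)
2787/t(-62, 25) + sqrt(-1611 - 1164)/(-1344) = 2787/32 + sqrt(-1611 - 1164)/(-1344) = 2787*(1/32) + sqrt(-2775)*(-1/1344) = 2787/32 + (5*I*sqrt(111))*(-1/1344) = 2787/32 - 5*I*sqrt(111)/1344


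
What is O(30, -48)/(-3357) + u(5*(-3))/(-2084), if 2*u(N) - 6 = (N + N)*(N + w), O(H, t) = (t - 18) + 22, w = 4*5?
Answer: 83350/1748997 ≈ 0.047656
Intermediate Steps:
w = 20
O(H, t) = 4 + t (O(H, t) = (-18 + t) + 22 = 4 + t)
u(N) = 3 + N*(20 + N) (u(N) = 3 + ((N + N)*(N + 20))/2 = 3 + ((2*N)*(20 + N))/2 = 3 + (2*N*(20 + N))/2 = 3 + N*(20 + N))
O(30, -48)/(-3357) + u(5*(-3))/(-2084) = (4 - 48)/(-3357) + (3 + (5*(-3))² + 20*(5*(-3)))/(-2084) = -44*(-1/3357) + (3 + (-15)² + 20*(-15))*(-1/2084) = 44/3357 + (3 + 225 - 300)*(-1/2084) = 44/3357 - 72*(-1/2084) = 44/3357 + 18/521 = 83350/1748997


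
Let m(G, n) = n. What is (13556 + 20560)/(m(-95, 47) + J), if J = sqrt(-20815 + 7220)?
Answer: 133621/1317 - 2843*I*sqrt(13595)/1317 ≈ 101.46 - 251.7*I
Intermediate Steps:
J = I*sqrt(13595) (J = sqrt(-13595) = I*sqrt(13595) ≈ 116.6*I)
(13556 + 20560)/(m(-95, 47) + J) = (13556 + 20560)/(47 + I*sqrt(13595)) = 34116/(47 + I*sqrt(13595))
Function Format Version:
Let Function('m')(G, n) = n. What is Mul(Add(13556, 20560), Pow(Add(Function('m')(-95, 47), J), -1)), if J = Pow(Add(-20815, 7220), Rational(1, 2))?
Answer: Add(Rational(133621, 1317), Mul(Rational(-2843, 1317), I, Pow(13595, Rational(1, 2)))) ≈ Add(101.46, Mul(-251.70, I))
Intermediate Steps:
J = Mul(I, Pow(13595, Rational(1, 2))) (J = Pow(-13595, Rational(1, 2)) = Mul(I, Pow(13595, Rational(1, 2))) ≈ Mul(116.60, I))
Mul(Add(13556, 20560), Pow(Add(Function('m')(-95, 47), J), -1)) = Mul(Add(13556, 20560), Pow(Add(47, Mul(I, Pow(13595, Rational(1, 2)))), -1)) = Mul(34116, Pow(Add(47, Mul(I, Pow(13595, Rational(1, 2)))), -1))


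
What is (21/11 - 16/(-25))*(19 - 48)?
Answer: -20329/275 ≈ -73.924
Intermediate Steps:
(21/11 - 16/(-25))*(19 - 48) = (21*(1/11) - 16*(-1/25))*(-29) = (21/11 + 16/25)*(-29) = (701/275)*(-29) = -20329/275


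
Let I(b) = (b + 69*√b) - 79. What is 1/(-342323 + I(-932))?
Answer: -171667/58941336404 - 69*I*√233/58941336404 ≈ -2.9125e-6 - 1.7869e-8*I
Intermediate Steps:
I(b) = -79 + b + 69*√b
1/(-342323 + I(-932)) = 1/(-342323 + (-79 - 932 + 69*√(-932))) = 1/(-342323 + (-79 - 932 + 69*(2*I*√233))) = 1/(-342323 + (-79 - 932 + 138*I*√233)) = 1/(-342323 + (-1011 + 138*I*√233)) = 1/(-343334 + 138*I*√233)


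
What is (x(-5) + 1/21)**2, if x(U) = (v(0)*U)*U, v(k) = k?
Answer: 1/441 ≈ 0.0022676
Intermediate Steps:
x(U) = 0 (x(U) = (0*U)*U = 0*U = 0)
(x(-5) + 1/21)**2 = (0 + 1/21)**2 = (1/21)**2 = 1/441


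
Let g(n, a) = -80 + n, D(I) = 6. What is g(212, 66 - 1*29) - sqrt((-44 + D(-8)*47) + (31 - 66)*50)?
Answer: 132 - 6*I*sqrt(42) ≈ 132.0 - 38.884*I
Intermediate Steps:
g(212, 66 - 1*29) - sqrt((-44 + D(-8)*47) + (31 - 66)*50) = (-80 + 212) - sqrt((-44 + 6*47) + (31 - 66)*50) = 132 - sqrt((-44 + 282) - 35*50) = 132 - sqrt(238 - 1750) = 132 - sqrt(-1512) = 132 - 6*I*sqrt(42)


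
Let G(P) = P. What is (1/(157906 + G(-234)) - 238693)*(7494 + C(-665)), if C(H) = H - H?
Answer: -141019104498165/78836 ≈ -1.7888e+9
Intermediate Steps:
C(H) = 0
(1/(157906 + G(-234)) - 238693)*(7494 + C(-665)) = (1/(157906 - 234) - 238693)*(7494 + 0) = (1/157672 - 238693)*7494 = -37635202695/157672*7494 = -141019104498165/78836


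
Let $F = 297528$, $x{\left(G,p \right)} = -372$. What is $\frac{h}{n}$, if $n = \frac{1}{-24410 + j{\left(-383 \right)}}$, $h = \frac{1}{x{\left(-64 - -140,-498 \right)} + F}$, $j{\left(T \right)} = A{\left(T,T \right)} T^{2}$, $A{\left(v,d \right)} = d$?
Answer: $- \frac{56206297}{297156} \approx -189.15$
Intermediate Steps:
$j{\left(T \right)} = T^{3}$ ($j{\left(T \right)} = T T^{2} = T^{3}$)
$h = \frac{1}{297156}$ ($h = \frac{1}{-372 + 297528} = \frac{1}{297156} \approx 3.3652 \cdot 10^{-6}$)
$n = - \frac{1}{56206297}$ ($n = \frac{1}{-24410 + \left(-383\right)^{3}} = \frac{1}{-24410 - 56181887} = \frac{1}{-56206297} = - \frac{1}{56206297} \approx -1.7792 \cdot 10^{-8}$)
$\frac{h}{n} = \frac{1}{297156 \left(- \frac{1}{56206297}\right)} = \frac{1}{297156} \left(-56206297\right) = - \frac{56206297}{297156}$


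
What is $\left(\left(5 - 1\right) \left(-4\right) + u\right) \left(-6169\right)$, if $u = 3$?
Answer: $80197$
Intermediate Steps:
$\left(\left(5 - 1\right) \left(-4\right) + u\right) \left(-6169\right) = \left(\left(5 - 1\right) \left(-4\right) + 3\right) \left(-6169\right) = \left(4 \left(-4\right) + 3\right) \left(-6169\right) = \left(-16 + 3\right) \left(-6169\right) = \left(-13\right) \left(-6169\right) = 80197$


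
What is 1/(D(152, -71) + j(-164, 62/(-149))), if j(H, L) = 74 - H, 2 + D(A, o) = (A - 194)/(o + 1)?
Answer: 5/1183 ≈ 0.0042265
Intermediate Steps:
D(A, o) = -2 + (-194 + A)/(1 + o) (D(A, o) = -2 + (A - 194)/(o + 1) = -2 + (-194 + A)/(1 + o))
1/(D(152, -71) + j(-164, 62/(-149))) = 1/((-196 + 152 - 2*(-71))/(1 - 71) + (74 - 1*(-164))) = 1/((-196 + 152 + 142)/(-70) + (74 + 164)) = 1/(-1/70*98 + 238) = 1/(-7/5 + 238) = 1/(1183/5) = 5/1183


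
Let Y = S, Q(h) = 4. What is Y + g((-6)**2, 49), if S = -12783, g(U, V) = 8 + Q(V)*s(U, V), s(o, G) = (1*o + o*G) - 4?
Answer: -5591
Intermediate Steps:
s(o, G) = -4 + o + G*o (s(o, G) = (o + G*o) - 4 = -4 + o + G*o)
g(U, V) = -8 + 4*U + 4*U*V (g(U, V) = 8 + 4*(-4 + U + V*U) = 8 + 4*(-4 + U + U*V) = 8 + (-16 + 4*U + 4*U*V) = -8 + 4*U + 4*U*V)
Y = -12783
Y + g((-6)**2, 49) = -12783 + (-8 + 4*(-6)**2 + 4*(-6)**2*49) = -12783 + (-8 + 4*36 + 4*36*49) = -12783 + (-8 + 144 + 7056) = -12783 + 7192 = -5591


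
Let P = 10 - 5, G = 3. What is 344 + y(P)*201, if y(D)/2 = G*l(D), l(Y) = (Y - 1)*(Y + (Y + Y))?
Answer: 72704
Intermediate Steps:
l(Y) = 3*Y*(-1 + Y) (l(Y) = (-1 + Y)*(Y + 2*Y) = (-1 + Y)*(3*Y) = 3*Y*(-1 + Y))
P = 5
y(D) = 18*D*(-1 + D) (y(D) = 2*(3*(3*D*(-1 + D))) = 2*(9*D*(-1 + D)) = 18*D*(-1 + D))
344 + y(P)*201 = 344 + (18*5*(-1 + 5))*201 = 344 + (18*5*4)*201 = 344 + 360*201 = 344 + 72360 = 72704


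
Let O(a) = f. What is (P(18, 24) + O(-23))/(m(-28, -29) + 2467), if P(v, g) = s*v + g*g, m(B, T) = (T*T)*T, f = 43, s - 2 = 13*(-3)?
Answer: 47/21922 ≈ 0.0021440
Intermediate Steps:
s = -37 (s = 2 + 13*(-3) = 2 - 39 = -37)
O(a) = 43
m(B, T) = T³ (m(B, T) = T²*T = T³)
P(v, g) = g² - 37*v (P(v, g) = -37*v + g*g = -37*v + g² = g² - 37*v)
(P(18, 24) + O(-23))/(m(-28, -29) + 2467) = ((24² - 37*18) + 43)/((-29)³ + 2467) = ((576 - 666) + 43)/(-24389 + 2467) = (-90 + 43)/(-21922) = -47*(-1/21922) = 47/21922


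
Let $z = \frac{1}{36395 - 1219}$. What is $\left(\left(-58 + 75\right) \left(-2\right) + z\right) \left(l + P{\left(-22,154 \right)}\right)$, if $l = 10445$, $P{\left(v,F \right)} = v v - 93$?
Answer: $- \frac{3239917947}{8794} \approx -3.6842 \cdot 10^{5}$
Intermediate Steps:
$P{\left(v,F \right)} = -93 + v^{2}$ ($P{\left(v,F \right)} = v^{2} - 93 = -93 + v^{2}$)
$z = \frac{1}{35176} \approx 2.8428 \cdot 10^{-5}$
$\left(\left(-58 + 75\right) \left(-2\right) + z\right) \left(l + P{\left(-22,154 \right)}\right) = \left(\left(-58 + 75\right) \left(-2\right) + \frac{1}{35176}\right) \left(10445 - \left(93 - \left(-22\right)^{2}\right)\right) = \left(17 \left(-2\right) + \frac{1}{35176}\right) \left(10445 + \left(-93 + 484\right)\right) = \left(-34 + \frac{1}{35176}\right) \left(10445 + 391\right) = \left(- \frac{1195983}{35176}\right) 10836 = - \frac{3239917947}{8794}$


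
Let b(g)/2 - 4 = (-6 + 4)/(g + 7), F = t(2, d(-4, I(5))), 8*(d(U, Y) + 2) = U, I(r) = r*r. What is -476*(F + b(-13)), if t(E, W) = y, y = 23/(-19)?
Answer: -202300/57 ≈ -3549.1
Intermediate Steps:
I(r) = r²
y = -23/19 (y = 23*(-1/19) = -23/19 ≈ -1.2105)
d(U, Y) = -2 + U/8
t(E, W) = -23/19
F = -23/19 ≈ -1.2105
b(g) = 8 - 4/(7 + g) (b(g) = 8 + 2*((-6 + 4)/(g + 7)) = 8 + 2*(-2/(7 + g)) = 8 - 4/(7 + g))
-476*(F + b(-13)) = -476*(-23/19 + 4*(13 + 2*(-13))/(7 - 13)) = -476*(-23/19 + 4*(13 - 26)/(-6)) = -476*(-23/19 + 4*(-⅙)*(-13)) = -476*(-23/19 + 26/3) = -476*425/57 = -202300/57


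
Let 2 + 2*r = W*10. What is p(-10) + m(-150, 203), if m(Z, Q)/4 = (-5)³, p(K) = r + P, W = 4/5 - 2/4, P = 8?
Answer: -983/2 ≈ -491.50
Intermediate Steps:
W = 3/10 (W = 4*(⅕) - 2*¼ = ⅘ - ½ = 3/10 ≈ 0.30000)
r = ½ (r = -1 + ((3/10)*10)/2 = -1 + (½)*3 = -1 + 3/2 = ½ ≈ 0.50000)
p(K) = 17/2 (p(K) = ½ + 8 = 17/2)
m(Z, Q) = -500 (m(Z, Q) = 4*(-5)³ = 4*(-125) = -500)
p(-10) + m(-150, 203) = 17/2 - 500 = -983/2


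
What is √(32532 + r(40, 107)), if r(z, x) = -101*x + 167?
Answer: 2*√5473 ≈ 147.96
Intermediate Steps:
r(z, x) = 167 - 101*x
√(32532 + r(40, 107)) = √(32532 + (167 - 101*107)) = √(32532 + (167 - 10807)) = √(32532 - 10640) = √21892 = 2*√5473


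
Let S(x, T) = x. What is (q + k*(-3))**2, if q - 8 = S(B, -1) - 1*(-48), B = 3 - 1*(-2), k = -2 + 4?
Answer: 3025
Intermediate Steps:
k = 2
B = 5 (B = 3 + 2 = 5)
q = 61 (q = 8 + (5 - 1*(-48)) = 8 + (5 + 48) = 8 + 53 = 61)
(q + k*(-3))**2 = (61 + 2*(-3))**2 = (61 - 6)**2 = 55**2 = 3025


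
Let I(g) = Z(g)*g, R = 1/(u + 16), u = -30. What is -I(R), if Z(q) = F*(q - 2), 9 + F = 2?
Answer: 29/28 ≈ 1.0357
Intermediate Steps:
F = -7 (F = -9 + 2 = -7)
Z(q) = 14 - 7*q (Z(q) = -7*(q - 2) = -7*(-2 + q) = 14 - 7*q)
R = -1/14 (R = 1/(-30 + 16) = 1/(-14) = -1/14 ≈ -0.071429)
I(g) = g*(14 - 7*g) (I(g) = (14 - 7*g)*g = g*(14 - 7*g))
-I(R) = -7*(-1)*(2 - 1*(-1/14))/14 = -7*(-1)*(2 + 1/14)/14 = -7*(-1)*29/(14*14) = -1*(-29/28) = 29/28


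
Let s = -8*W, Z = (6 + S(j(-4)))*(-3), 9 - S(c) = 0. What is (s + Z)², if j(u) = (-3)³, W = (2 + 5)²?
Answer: 190969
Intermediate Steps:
W = 49 (W = 7² = 49)
j(u) = -27
S(c) = 9 (S(c) = 9 - 1*0 = 9 + 0 = 9)
Z = -45 (Z = (6 + 9)*(-3) = 15*(-3) = -45)
s = -392 (s = -8*49 = -392)
(s + Z)² = (-392 - 45)² = (-437)² = 190969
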